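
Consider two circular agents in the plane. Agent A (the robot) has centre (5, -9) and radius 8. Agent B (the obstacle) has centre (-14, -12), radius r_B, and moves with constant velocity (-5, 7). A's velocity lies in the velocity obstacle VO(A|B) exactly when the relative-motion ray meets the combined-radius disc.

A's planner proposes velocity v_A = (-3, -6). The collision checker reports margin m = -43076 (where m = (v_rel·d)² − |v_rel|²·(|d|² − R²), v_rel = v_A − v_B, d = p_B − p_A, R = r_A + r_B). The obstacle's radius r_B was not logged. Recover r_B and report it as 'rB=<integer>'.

m = -43076
d = (-19, -3);  v_rel = (2, -13),  |v_rel|² = 173
v_rel×d = (2)·(-3) − (-13)·(-19) = -253
since m = R²·173 − (-253)²:  R² = (64009 + -43076) / 173 = 121
R = √121 = 11  ⇒  r_B = 11 − 8 = 3

rB=3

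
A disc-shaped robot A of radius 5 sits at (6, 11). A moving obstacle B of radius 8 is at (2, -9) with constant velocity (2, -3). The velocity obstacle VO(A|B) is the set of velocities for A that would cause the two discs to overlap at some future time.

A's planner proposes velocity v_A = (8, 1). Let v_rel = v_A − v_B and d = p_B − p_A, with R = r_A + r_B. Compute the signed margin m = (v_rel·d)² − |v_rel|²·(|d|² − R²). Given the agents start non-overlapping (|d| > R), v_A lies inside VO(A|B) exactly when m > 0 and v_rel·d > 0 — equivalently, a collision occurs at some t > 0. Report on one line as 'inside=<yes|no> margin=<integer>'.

d = (-4, -20),  |d|² = 416;  R = 5+8 = 13,  c = 416−13² = 247
v_rel = (6, 4),  |v_rel|² = 52;  v_rel·d = (6)·(-4) + (4)·(-20) = -104
52·t² + 208·t + 247 = 0  ⇒  m = (-104)² − 52·247 = -2028
m = -2028 < 0,  v_rel·d = -104 < 0  ⇒  outside

inside=no margin=-2028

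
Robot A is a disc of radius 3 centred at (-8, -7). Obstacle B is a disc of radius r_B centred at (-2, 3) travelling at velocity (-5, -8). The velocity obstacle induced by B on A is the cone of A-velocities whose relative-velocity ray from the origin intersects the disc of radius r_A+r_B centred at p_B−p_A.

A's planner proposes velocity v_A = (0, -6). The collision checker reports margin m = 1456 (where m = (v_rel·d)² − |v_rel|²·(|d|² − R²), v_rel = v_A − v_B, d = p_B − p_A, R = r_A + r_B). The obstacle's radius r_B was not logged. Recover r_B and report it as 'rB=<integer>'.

m = 1456
d = (6, 10);  v_rel = (5, 2),  |v_rel|² = 29
v_rel×d = (5)·(10) − (2)·(6) = 38
since m = R²·29 − 38²:  R² = (1444 + 1456) / 29 = 100
R = √100 = 10  ⇒  r_B = 10 − 3 = 7

rB=7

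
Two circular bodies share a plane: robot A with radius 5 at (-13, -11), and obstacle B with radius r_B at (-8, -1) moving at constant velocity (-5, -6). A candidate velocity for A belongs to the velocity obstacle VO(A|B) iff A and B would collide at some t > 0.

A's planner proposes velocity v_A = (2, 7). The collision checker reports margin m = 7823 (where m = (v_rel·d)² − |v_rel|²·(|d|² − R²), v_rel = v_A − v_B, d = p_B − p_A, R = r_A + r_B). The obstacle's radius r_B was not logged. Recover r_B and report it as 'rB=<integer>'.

m = 7823
d = (5, 10);  v_rel = (7, 13),  |v_rel|² = 218
v_rel×d = (7)·(10) − (13)·(5) = 5
since m = R²·218 − 5²:  R² = (25 + 7823) / 218 = 36
R = √36 = 6  ⇒  r_B = 6 − 5 = 1

rB=1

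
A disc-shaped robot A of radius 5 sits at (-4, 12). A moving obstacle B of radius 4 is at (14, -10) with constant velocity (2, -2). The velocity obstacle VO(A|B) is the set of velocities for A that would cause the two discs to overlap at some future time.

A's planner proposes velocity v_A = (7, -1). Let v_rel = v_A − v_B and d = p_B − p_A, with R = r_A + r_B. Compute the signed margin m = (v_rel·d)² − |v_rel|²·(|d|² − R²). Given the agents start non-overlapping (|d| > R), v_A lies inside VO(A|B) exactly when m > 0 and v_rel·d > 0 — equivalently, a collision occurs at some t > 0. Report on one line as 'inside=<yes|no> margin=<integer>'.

d = (18, -22),  |d|² = 808;  R = 5+4 = 9,  c = 808−9² = 727
v_rel = (5, 1),  |v_rel|² = 26;  v_rel·d = (5)·(18) + (1)·(-22) = 68
26·t² − 136·t + 727 = 0  ⇒  m = 68² − 26·727 = -14278
m = -14278 < 0,  v_rel·d = 68 > 0  ⇒  outside

inside=no margin=-14278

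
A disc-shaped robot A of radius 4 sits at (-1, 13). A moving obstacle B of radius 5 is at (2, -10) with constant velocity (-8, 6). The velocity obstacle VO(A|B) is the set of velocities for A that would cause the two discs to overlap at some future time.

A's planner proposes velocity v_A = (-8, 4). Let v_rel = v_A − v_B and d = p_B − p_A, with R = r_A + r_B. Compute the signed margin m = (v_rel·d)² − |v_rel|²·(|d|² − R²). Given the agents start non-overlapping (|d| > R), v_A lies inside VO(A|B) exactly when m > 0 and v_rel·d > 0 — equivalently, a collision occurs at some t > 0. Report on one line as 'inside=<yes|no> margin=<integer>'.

d = (3, -23),  |d|² = 538;  R = 4+5 = 9,  c = 538−9² = 457
v_rel = (0, -2),  |v_rel|² = 4;  v_rel·d = (0)·(3) + (-2)·(-23) = 46
4·t² − 92·t + 457 = 0  ⇒  m = 46² − 4·457 = 288
m = 288 > 0,  v_rel·d = 46 > 0  ⇒  inside

inside=yes margin=288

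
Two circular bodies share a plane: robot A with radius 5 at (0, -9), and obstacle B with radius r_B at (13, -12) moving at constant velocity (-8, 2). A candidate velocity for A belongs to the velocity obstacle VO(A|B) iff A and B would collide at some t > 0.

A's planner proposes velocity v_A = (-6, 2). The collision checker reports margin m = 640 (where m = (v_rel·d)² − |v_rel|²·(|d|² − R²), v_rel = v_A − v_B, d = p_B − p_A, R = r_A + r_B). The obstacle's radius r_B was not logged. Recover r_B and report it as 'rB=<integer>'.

m = 640
d = (13, -3);  v_rel = (2, 0),  |v_rel|² = 4
v_rel×d = (2)·(-3) − (0)·(13) = -6
since m = R²·4 − (-6)²:  R² = (36 + 640) / 4 = 169
R = √169 = 13  ⇒  r_B = 13 − 5 = 8

rB=8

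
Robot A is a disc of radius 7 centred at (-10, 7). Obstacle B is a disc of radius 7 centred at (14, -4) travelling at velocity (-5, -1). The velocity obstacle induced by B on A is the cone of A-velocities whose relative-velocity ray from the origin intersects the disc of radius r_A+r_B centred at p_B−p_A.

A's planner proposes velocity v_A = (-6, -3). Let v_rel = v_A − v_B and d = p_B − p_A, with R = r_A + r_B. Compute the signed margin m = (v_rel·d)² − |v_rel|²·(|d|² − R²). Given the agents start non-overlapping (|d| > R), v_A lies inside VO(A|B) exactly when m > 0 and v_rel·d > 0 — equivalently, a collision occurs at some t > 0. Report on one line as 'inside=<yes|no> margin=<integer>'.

d = (24, -11),  |d|² = 697;  R = 7+7 = 14,  c = 697−14² = 501
v_rel = (-1, -2),  |v_rel|² = 5;  v_rel·d = (-1)·(24) + (-2)·(-11) = -2
5·t² + 4·t + 501 = 0  ⇒  m = (-2)² − 5·501 = -2501
m = -2501 < 0,  v_rel·d = -2 < 0  ⇒  outside

inside=no margin=-2501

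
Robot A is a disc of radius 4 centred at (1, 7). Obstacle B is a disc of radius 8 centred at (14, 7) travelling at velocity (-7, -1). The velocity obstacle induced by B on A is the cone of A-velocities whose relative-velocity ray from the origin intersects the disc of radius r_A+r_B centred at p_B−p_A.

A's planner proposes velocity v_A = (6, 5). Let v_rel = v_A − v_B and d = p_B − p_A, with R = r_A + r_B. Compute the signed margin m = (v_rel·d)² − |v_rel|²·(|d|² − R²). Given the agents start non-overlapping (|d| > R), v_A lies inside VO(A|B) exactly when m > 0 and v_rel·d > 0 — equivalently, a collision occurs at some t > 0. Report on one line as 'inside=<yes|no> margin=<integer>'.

d = (13, 0),  |d|² = 169;  R = 4+8 = 12,  c = 169−12² = 25
v_rel = (13, 6),  |v_rel|² = 205;  v_rel·d = (13)·(13) + (6)·(0) = 169
205·t² − 338·t + 25 = 0  ⇒  m = 169² − 205·25 = 23436
m = 23436 > 0,  v_rel·d = 169 > 0  ⇒  inside

inside=yes margin=23436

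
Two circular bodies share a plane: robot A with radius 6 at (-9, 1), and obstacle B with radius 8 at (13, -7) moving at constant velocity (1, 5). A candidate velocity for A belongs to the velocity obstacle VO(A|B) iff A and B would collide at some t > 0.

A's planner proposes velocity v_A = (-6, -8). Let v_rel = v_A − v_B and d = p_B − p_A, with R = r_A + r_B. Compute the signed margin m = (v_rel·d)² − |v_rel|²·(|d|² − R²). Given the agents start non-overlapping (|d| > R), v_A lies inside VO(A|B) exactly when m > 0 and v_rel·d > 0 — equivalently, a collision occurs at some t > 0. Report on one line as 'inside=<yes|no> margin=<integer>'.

d = (22, -8),  |d|² = 548;  R = 6+8 = 14,  c = 548−14² = 352
v_rel = (-7, -13),  |v_rel|² = 218;  v_rel·d = (-7)·(22) + (-13)·(-8) = -50
218·t² + 100·t + 352 = 0  ⇒  m = (-50)² − 218·352 = -74236
m = -74236 < 0,  v_rel·d = -50 < 0  ⇒  outside

inside=no margin=-74236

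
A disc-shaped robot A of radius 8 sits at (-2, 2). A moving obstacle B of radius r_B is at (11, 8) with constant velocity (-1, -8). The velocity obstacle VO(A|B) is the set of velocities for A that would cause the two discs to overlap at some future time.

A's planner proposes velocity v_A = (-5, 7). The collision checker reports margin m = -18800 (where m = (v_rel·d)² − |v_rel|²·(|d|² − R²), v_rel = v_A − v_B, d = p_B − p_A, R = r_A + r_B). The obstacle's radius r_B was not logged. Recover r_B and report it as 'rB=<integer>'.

m = -18800
d = (13, 6);  v_rel = (-4, 15),  |v_rel|² = 241
v_rel×d = (-4)·(6) − (15)·(13) = -219
since m = R²·241 − (-219)²:  R² = (47961 + -18800) / 241 = 121
R = √121 = 11  ⇒  r_B = 11 − 8 = 3

rB=3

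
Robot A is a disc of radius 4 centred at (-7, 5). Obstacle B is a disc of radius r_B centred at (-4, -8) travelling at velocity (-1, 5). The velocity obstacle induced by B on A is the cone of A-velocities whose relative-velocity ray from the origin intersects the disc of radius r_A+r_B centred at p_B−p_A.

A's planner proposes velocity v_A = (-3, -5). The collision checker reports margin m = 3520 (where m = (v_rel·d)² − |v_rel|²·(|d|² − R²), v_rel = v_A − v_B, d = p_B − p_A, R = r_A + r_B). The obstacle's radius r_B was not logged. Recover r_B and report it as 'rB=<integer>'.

m = 3520
d = (3, -13);  v_rel = (-2, -10),  |v_rel|² = 104
v_rel×d = (-2)·(-13) − (-10)·(3) = 56
since m = R²·104 − 56²:  R² = (3136 + 3520) / 104 = 64
R = √64 = 8  ⇒  r_B = 8 − 4 = 4

rB=4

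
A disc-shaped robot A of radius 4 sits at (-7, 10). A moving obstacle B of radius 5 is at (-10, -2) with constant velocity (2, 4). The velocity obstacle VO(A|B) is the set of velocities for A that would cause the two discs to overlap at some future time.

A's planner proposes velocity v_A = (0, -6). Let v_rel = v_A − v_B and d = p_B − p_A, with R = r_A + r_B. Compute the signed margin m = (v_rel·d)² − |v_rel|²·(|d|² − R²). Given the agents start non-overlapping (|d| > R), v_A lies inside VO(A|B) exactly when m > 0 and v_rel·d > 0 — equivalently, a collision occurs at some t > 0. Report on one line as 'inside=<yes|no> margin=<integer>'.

d = (-3, -12),  |d|² = 153;  R = 4+5 = 9,  c = 153−9² = 72
v_rel = (-2, -10),  |v_rel|² = 104;  v_rel·d = (-2)·(-3) + (-10)·(-12) = 126
104·t² − 252·t + 72 = 0  ⇒  m = 126² − 104·72 = 8388
m = 8388 > 0,  v_rel·d = 126 > 0  ⇒  inside

inside=yes margin=8388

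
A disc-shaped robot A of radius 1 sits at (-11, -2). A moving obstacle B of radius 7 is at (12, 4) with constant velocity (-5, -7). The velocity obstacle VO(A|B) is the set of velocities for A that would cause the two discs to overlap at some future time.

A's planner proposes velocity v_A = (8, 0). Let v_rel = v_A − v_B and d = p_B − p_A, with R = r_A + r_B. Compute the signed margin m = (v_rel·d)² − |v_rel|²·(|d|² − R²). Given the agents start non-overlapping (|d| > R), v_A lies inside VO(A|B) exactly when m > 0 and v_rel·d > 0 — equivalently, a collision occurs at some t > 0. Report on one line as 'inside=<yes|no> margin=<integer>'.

d = (23, 6),  |d|² = 565;  R = 1+7 = 8,  c = 565−8² = 501
v_rel = (13, 7),  |v_rel|² = 218;  v_rel·d = (13)·(23) + (7)·(6) = 341
218·t² − 682·t + 501 = 0  ⇒  m = 341² − 218·501 = 7063
m = 7063 > 0,  v_rel·d = 341 > 0  ⇒  inside

inside=yes margin=7063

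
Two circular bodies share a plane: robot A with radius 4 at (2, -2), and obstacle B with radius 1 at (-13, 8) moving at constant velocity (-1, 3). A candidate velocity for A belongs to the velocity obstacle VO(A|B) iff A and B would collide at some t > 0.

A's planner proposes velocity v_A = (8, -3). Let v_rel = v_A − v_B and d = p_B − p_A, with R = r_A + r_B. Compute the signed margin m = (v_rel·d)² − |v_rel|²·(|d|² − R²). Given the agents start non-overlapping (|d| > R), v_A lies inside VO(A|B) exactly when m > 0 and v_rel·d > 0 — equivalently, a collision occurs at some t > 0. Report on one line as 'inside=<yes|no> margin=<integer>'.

d = (-15, 10),  |d|² = 325;  R = 4+1 = 5,  c = 325−5² = 300
v_rel = (9, -6),  |v_rel|² = 117;  v_rel·d = (9)·(-15) + (-6)·(10) = -195
117·t² + 390·t + 300 = 0  ⇒  m = (-195)² − 117·300 = 2925
m = 2925 > 0,  v_rel·d = -195 < 0  ⇒  outside

inside=no margin=2925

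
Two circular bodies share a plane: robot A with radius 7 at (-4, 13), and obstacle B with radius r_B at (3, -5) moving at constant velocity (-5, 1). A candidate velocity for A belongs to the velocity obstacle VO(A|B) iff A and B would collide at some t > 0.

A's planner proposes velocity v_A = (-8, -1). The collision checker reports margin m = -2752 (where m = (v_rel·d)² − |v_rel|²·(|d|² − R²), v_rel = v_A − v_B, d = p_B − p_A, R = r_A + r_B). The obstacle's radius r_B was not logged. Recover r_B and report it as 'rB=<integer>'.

m = -2752
d = (7, -18);  v_rel = (-3, -2),  |v_rel|² = 13
v_rel×d = (-3)·(-18) − (-2)·(7) = 68
since m = R²·13 − 68²:  R² = (4624 + -2752) / 13 = 144
R = √144 = 12  ⇒  r_B = 12 − 7 = 5

rB=5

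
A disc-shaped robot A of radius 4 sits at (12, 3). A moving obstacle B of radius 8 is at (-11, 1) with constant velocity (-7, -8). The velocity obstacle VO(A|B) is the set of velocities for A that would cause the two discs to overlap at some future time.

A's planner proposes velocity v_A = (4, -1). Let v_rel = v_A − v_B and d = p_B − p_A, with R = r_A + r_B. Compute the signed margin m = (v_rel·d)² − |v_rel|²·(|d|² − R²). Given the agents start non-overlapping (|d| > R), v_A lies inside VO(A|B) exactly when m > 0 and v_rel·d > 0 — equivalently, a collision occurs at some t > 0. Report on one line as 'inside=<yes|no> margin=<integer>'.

d = (-23, -2),  |d|² = 533;  R = 4+8 = 12,  c = 533−12² = 389
v_rel = (11, 7),  |v_rel|² = 170;  v_rel·d = (11)·(-23) + (7)·(-2) = -267
170·t² + 534·t + 389 = 0  ⇒  m = (-267)² − 170·389 = 5159
m = 5159 > 0,  v_rel·d = -267 < 0  ⇒  outside

inside=no margin=5159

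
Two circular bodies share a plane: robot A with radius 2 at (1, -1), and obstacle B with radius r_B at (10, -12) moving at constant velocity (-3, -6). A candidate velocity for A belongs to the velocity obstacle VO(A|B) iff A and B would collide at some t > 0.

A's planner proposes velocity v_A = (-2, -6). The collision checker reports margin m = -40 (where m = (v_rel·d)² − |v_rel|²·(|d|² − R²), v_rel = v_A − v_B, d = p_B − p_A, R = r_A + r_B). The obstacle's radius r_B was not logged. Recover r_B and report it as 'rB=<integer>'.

m = -40
d = (9, -11);  v_rel = (1, 0),  |v_rel|² = 1
v_rel×d = (1)·(-11) − (0)·(9) = -11
since m = R²·1 − (-11)²:  R² = (121 + -40) / 1 = 81
R = √81 = 9  ⇒  r_B = 9 − 2 = 7

rB=7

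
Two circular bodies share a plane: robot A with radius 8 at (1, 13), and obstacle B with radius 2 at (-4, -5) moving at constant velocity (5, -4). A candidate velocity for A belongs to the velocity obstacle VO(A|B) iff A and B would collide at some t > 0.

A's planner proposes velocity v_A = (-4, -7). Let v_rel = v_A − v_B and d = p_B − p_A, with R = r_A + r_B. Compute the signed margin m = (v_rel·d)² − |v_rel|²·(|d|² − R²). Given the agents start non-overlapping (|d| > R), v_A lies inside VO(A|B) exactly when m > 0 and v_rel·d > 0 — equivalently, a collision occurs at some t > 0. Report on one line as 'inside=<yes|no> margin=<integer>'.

d = (-5, -18),  |d|² = 349;  R = 8+2 = 10,  c = 349−10² = 249
v_rel = (-9, -3),  |v_rel|² = 90;  v_rel·d = (-9)·(-5) + (-3)·(-18) = 99
90·t² − 198·t + 249 = 0  ⇒  m = 99² − 90·249 = -12609
m = -12609 < 0,  v_rel·d = 99 > 0  ⇒  outside

inside=no margin=-12609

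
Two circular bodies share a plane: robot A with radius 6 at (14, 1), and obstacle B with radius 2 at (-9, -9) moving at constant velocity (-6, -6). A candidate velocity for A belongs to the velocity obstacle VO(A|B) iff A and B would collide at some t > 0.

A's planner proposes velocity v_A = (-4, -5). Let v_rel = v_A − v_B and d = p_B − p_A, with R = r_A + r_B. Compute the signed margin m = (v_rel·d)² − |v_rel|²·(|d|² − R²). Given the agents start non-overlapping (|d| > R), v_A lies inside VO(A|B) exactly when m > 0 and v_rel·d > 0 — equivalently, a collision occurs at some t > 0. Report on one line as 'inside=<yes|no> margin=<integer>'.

d = (-23, -10),  |d|² = 629;  R = 6+2 = 8,  c = 629−8² = 565
v_rel = (2, 1),  |v_rel|² = 5;  v_rel·d = (2)·(-23) + (1)·(-10) = -56
5·t² + 112·t + 565 = 0  ⇒  m = (-56)² − 5·565 = 311
m = 311 > 0,  v_rel·d = -56 < 0  ⇒  outside

inside=no margin=311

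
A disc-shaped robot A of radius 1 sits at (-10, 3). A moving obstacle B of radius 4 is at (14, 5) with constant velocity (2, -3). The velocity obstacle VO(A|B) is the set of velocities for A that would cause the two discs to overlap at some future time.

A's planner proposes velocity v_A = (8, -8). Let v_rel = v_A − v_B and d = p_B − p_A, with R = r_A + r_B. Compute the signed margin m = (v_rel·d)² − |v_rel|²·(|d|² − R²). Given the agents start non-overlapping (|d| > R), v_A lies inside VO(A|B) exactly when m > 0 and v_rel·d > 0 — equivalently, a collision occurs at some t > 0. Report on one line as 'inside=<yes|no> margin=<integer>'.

d = (24, 2),  |d|² = 580;  R = 1+4 = 5,  c = 580−5² = 555
v_rel = (6, -5),  |v_rel|² = 61;  v_rel·d = (6)·(24) + (-5)·(2) = 134
61·t² − 268·t + 555 = 0  ⇒  m = 134² − 61·555 = -15899
m = -15899 < 0,  v_rel·d = 134 > 0  ⇒  outside

inside=no margin=-15899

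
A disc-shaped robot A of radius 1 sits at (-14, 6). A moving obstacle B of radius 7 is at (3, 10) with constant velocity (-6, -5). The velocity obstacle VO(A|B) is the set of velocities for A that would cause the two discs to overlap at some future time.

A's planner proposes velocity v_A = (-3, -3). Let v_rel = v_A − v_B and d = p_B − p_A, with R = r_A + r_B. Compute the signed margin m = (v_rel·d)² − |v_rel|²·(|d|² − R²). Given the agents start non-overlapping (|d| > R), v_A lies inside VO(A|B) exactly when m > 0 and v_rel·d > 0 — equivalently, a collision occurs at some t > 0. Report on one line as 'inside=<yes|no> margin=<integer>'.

d = (17, 4),  |d|² = 305;  R = 1+7 = 8,  c = 305−8² = 241
v_rel = (3, 2),  |v_rel|² = 13;  v_rel·d = (3)·(17) + (2)·(4) = 59
13·t² − 118·t + 241 = 0  ⇒  m = 59² − 13·241 = 348
m = 348 > 0,  v_rel·d = 59 > 0  ⇒  inside

inside=yes margin=348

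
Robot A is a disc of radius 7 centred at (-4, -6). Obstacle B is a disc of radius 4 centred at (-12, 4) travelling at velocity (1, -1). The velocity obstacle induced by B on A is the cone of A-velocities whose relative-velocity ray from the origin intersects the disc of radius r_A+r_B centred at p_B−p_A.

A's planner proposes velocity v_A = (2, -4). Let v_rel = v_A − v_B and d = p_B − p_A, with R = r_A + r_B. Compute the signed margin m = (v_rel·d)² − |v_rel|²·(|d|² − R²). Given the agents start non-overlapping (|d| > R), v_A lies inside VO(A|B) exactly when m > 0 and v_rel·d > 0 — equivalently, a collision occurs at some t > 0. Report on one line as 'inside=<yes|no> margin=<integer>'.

d = (-8, 10),  |d|² = 164;  R = 7+4 = 11,  c = 164−11² = 43
v_rel = (1, -3),  |v_rel|² = 10;  v_rel·d = (1)·(-8) + (-3)·(10) = -38
10·t² + 76·t + 43 = 0  ⇒  m = (-38)² − 10·43 = 1014
m = 1014 > 0,  v_rel·d = -38 < 0  ⇒  outside

inside=no margin=1014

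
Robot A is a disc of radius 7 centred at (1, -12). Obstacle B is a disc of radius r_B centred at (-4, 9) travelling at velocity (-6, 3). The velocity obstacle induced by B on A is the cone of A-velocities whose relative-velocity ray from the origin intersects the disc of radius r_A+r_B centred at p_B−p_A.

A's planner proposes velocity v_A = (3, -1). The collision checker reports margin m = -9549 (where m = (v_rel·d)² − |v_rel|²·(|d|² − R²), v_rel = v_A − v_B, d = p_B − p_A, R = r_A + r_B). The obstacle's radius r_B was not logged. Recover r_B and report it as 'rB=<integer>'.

m = -9549
d = (-5, 21);  v_rel = (9, -4),  |v_rel|² = 97
v_rel×d = (9)·(21) − (-4)·(-5) = 169
since m = R²·97 − 169²:  R² = (28561 + -9549) / 97 = 196
R = √196 = 14  ⇒  r_B = 14 − 7 = 7

rB=7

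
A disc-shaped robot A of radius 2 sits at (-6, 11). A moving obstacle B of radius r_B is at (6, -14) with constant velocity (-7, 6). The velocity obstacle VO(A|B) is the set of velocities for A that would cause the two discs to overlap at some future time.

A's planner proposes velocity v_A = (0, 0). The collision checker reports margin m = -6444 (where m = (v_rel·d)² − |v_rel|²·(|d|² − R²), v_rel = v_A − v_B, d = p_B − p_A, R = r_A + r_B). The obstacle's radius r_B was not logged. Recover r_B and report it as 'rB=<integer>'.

m = -6444
d = (12, -25);  v_rel = (7, -6),  |v_rel|² = 85
v_rel×d = (7)·(-25) − (-6)·(12) = -103
since m = R²·85 − (-103)²:  R² = (10609 + -6444) / 85 = 49
R = √49 = 7  ⇒  r_B = 7 − 2 = 5

rB=5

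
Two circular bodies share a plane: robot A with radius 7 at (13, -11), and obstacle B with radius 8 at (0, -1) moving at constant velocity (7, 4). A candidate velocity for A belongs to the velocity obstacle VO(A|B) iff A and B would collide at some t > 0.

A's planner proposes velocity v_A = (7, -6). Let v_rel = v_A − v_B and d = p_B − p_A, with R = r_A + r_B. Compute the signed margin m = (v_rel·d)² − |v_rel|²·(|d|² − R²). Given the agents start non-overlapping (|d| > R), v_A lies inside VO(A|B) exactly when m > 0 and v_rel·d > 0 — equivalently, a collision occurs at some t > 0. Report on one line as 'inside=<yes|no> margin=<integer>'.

d = (-13, 10),  |d|² = 269;  R = 7+8 = 15,  c = 269−15² = 44
v_rel = (0, -10),  |v_rel|² = 100;  v_rel·d = (0)·(-13) + (-10)·(10) = -100
100·t² + 200·t + 44 = 0  ⇒  m = (-100)² − 100·44 = 5600
m = 5600 > 0,  v_rel·d = -100 < 0  ⇒  outside

inside=no margin=5600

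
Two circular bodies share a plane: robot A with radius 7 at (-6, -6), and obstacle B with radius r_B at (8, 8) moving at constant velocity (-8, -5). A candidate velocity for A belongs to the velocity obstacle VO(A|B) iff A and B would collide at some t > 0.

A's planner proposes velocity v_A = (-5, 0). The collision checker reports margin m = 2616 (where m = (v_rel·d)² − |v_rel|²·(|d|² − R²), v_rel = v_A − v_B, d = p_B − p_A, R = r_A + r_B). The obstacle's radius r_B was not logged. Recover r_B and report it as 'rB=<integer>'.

m = 2616
d = (14, 14);  v_rel = (3, 5),  |v_rel|² = 34
v_rel×d = (3)·(14) − (5)·(14) = -28
since m = R²·34 − (-28)²:  R² = (784 + 2616) / 34 = 100
R = √100 = 10  ⇒  r_B = 10 − 7 = 3

rB=3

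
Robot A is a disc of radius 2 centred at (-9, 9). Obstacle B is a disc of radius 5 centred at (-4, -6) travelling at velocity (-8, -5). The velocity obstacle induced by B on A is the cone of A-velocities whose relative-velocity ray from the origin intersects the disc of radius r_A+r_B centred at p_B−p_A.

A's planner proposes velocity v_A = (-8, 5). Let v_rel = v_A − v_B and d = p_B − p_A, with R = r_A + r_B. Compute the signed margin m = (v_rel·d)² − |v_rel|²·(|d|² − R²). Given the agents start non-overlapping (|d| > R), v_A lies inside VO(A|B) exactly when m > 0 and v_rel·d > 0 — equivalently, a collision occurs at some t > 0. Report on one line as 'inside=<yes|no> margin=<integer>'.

d = (5, -15),  |d|² = 250;  R = 2+5 = 7,  c = 250−7² = 201
v_rel = (0, 10),  |v_rel|² = 100;  v_rel·d = (0)·(5) + (10)·(-15) = -150
100·t² + 300·t + 201 = 0  ⇒  m = (-150)² − 100·201 = 2400
m = 2400 > 0,  v_rel·d = -150 < 0  ⇒  outside

inside=no margin=2400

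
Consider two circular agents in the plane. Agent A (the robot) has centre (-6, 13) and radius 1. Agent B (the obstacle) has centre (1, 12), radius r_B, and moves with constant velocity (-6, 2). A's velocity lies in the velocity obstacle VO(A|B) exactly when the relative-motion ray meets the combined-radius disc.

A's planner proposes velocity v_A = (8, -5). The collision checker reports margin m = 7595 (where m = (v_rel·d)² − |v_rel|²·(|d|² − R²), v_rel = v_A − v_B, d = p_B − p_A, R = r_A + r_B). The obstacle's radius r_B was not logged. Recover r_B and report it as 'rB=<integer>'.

m = 7595
d = (7, -1);  v_rel = (14, -7),  |v_rel|² = 245
v_rel×d = (14)·(-1) − (-7)·(7) = 35
since m = R²·245 − 35²:  R² = (1225 + 7595) / 245 = 36
R = √36 = 6  ⇒  r_B = 6 − 1 = 5

rB=5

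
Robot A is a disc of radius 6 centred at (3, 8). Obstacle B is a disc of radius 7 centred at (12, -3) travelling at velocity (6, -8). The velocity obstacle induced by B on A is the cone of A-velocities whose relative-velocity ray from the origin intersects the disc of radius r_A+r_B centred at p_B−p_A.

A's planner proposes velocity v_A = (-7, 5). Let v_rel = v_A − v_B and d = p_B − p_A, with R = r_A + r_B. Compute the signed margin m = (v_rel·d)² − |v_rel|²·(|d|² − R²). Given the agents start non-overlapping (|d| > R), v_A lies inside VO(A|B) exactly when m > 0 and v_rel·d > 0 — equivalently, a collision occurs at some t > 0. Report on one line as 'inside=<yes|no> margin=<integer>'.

d = (9, -11),  |d|² = 202;  R = 6+7 = 13,  c = 202−13² = 33
v_rel = (-13, 13),  |v_rel|² = 338;  v_rel·d = (-13)·(9) + (13)·(-11) = -260
338·t² + 520·t + 33 = 0  ⇒  m = (-260)² − 338·33 = 56446
m = 56446 > 0,  v_rel·d = -260 < 0  ⇒  outside

inside=no margin=56446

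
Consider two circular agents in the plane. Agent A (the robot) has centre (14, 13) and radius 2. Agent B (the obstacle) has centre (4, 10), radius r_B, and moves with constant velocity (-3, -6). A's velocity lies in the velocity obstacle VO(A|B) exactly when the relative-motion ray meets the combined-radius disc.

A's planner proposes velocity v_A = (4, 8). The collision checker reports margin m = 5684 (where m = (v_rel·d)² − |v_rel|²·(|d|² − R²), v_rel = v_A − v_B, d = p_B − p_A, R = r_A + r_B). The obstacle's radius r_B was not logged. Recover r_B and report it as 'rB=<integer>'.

m = 5684
d = (-10, -3);  v_rel = (7, 14),  |v_rel|² = 245
v_rel×d = (7)·(-3) − (14)·(-10) = 119
since m = R²·245 − 119²:  R² = (14161 + 5684) / 245 = 81
R = √81 = 9  ⇒  r_B = 9 − 2 = 7

rB=7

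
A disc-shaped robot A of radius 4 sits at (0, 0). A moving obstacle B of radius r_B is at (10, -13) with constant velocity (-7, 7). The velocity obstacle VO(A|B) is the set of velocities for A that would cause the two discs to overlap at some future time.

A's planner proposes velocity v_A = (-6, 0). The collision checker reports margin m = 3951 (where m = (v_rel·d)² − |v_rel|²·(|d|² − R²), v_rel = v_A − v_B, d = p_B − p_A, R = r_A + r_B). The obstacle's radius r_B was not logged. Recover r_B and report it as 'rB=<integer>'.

m = 3951
d = (10, -13);  v_rel = (1, -7),  |v_rel|² = 50
v_rel×d = (1)·(-13) − (-7)·(10) = 57
since m = R²·50 − 57²:  R² = (3249 + 3951) / 50 = 144
R = √144 = 12  ⇒  r_B = 12 − 4 = 8

rB=8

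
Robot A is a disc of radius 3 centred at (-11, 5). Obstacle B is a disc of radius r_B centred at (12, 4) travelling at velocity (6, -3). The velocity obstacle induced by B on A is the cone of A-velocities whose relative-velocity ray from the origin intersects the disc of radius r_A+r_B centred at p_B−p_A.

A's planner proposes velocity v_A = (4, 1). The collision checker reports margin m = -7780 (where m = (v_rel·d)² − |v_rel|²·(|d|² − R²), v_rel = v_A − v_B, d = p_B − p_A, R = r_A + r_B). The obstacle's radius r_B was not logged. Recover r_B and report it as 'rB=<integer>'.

m = -7780
d = (23, -1);  v_rel = (-2, 4),  |v_rel|² = 20
v_rel×d = (-2)·(-1) − (4)·(23) = -90
since m = R²·20 − (-90)²:  R² = (8100 + -7780) / 20 = 16
R = √16 = 4  ⇒  r_B = 4 − 3 = 1

rB=1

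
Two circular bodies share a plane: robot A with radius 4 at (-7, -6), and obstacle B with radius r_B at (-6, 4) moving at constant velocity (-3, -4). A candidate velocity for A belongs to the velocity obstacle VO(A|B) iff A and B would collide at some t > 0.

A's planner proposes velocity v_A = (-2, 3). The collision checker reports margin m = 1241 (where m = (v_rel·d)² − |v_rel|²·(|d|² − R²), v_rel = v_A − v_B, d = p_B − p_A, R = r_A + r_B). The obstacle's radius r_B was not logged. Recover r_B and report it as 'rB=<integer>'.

m = 1241
d = (1, 10);  v_rel = (1, 7),  |v_rel|² = 50
v_rel×d = (1)·(10) − (7)·(1) = 3
since m = R²·50 − 3²:  R² = (9 + 1241) / 50 = 25
R = √25 = 5  ⇒  r_B = 5 − 4 = 1

rB=1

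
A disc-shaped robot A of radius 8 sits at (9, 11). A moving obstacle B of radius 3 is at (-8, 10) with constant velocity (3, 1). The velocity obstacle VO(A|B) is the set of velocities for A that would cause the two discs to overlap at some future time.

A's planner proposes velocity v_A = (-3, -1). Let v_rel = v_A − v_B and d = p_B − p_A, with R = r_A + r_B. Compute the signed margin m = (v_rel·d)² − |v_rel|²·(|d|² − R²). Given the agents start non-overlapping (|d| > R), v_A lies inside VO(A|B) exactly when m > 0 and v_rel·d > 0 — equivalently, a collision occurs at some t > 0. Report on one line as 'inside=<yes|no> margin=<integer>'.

d = (-17, -1),  |d|² = 290;  R = 8+3 = 11,  c = 290−11² = 169
v_rel = (-6, -2),  |v_rel|² = 40;  v_rel·d = (-6)·(-17) + (-2)·(-1) = 104
40·t² − 208·t + 169 = 0  ⇒  m = 104² − 40·169 = 4056
m = 4056 > 0,  v_rel·d = 104 > 0  ⇒  inside

inside=yes margin=4056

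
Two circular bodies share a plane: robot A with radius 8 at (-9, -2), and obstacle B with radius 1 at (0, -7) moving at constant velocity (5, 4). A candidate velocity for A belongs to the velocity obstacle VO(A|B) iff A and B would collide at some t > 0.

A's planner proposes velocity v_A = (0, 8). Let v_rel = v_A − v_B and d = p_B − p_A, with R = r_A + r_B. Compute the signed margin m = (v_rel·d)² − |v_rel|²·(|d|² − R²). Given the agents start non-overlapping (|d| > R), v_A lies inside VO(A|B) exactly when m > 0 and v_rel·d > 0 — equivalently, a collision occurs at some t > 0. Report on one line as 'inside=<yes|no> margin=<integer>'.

d = (9, -5),  |d|² = 106;  R = 8+1 = 9,  c = 106−9² = 25
v_rel = (-5, 4),  |v_rel|² = 41;  v_rel·d = (-5)·(9) + (4)·(-5) = -65
41·t² + 130·t + 25 = 0  ⇒  m = (-65)² − 41·25 = 3200
m = 3200 > 0,  v_rel·d = -65 < 0  ⇒  outside

inside=no margin=3200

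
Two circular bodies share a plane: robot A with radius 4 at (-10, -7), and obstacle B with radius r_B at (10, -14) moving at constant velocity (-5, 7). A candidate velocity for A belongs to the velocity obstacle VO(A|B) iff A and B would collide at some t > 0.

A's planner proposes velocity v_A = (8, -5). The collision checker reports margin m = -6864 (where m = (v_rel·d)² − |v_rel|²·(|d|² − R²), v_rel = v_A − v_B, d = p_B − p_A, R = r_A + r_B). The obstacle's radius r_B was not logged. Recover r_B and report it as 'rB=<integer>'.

m = -6864
d = (20, -7);  v_rel = (13, -12),  |v_rel|² = 313
v_rel×d = (13)·(-7) − (-12)·(20) = 149
since m = R²·313 − 149²:  R² = (22201 + -6864) / 313 = 49
R = √49 = 7  ⇒  r_B = 7 − 4 = 3

rB=3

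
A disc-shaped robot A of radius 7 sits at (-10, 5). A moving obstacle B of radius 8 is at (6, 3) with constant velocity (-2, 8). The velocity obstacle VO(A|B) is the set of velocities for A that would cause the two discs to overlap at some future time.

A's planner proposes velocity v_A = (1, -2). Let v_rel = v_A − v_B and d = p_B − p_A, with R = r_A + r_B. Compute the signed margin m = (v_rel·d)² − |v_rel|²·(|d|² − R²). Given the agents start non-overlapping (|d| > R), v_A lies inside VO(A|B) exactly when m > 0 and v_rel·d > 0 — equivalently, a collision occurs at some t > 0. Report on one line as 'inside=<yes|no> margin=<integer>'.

d = (16, -2),  |d|² = 260;  R = 7+8 = 15,  c = 260−15² = 35
v_rel = (3, -10),  |v_rel|² = 109;  v_rel·d = (3)·(16) + (-10)·(-2) = 68
109·t² − 136·t + 35 = 0  ⇒  m = 68² − 109·35 = 809
m = 809 > 0,  v_rel·d = 68 > 0  ⇒  inside

inside=yes margin=809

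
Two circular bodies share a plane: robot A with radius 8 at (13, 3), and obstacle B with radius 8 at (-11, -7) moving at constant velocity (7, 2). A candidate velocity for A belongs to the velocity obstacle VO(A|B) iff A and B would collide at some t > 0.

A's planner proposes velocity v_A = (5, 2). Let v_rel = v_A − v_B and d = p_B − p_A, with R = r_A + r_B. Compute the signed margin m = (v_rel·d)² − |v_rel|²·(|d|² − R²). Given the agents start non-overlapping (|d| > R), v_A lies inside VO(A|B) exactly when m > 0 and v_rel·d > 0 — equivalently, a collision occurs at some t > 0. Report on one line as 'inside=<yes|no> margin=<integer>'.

d = (-24, -10),  |d|² = 676;  R = 8+8 = 16,  c = 676−16² = 420
v_rel = (-2, 0),  |v_rel|² = 4;  v_rel·d = (-2)·(-24) + (0)·(-10) = 48
4·t² − 96·t + 420 = 0  ⇒  m = 48² − 4·420 = 624
m = 624 > 0,  v_rel·d = 48 > 0  ⇒  inside

inside=yes margin=624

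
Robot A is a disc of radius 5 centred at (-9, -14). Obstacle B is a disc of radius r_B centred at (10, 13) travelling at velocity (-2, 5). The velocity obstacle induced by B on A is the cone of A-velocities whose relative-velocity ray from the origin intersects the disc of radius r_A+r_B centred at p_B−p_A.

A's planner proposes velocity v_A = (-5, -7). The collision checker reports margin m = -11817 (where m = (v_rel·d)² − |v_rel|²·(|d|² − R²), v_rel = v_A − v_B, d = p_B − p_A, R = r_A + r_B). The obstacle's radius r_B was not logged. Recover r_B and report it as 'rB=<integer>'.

m = -11817
d = (19, 27);  v_rel = (-3, -12),  |v_rel|² = 153
v_rel×d = (-3)·(27) − (-12)·(19) = 147
since m = R²·153 − 147²:  R² = (21609 + -11817) / 153 = 64
R = √64 = 8  ⇒  r_B = 8 − 5 = 3

rB=3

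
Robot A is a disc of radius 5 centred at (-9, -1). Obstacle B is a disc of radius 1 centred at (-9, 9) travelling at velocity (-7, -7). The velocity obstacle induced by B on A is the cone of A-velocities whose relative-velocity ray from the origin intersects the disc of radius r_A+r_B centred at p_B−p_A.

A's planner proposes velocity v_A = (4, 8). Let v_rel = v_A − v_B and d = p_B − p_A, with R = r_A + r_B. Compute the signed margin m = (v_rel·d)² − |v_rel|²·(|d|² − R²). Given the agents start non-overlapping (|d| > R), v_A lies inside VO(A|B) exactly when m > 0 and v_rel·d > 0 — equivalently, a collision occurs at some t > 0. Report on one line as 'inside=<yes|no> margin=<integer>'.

d = (0, 10),  |d|² = 100;  R = 5+1 = 6,  c = 100−6² = 64
v_rel = (11, 15),  |v_rel|² = 346;  v_rel·d = (11)·(0) + (15)·(10) = 150
346·t² − 300·t + 64 = 0  ⇒  m = 150² − 346·64 = 356
m = 356 > 0,  v_rel·d = 150 > 0  ⇒  inside

inside=yes margin=356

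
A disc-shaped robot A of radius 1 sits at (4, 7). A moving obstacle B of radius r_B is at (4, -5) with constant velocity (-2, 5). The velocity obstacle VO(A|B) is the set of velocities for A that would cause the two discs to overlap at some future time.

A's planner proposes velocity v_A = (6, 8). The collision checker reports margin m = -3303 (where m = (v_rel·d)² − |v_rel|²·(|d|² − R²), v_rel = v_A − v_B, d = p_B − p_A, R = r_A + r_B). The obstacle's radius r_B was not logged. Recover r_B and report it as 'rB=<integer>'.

m = -3303
d = (0, -12);  v_rel = (8, 3),  |v_rel|² = 73
v_rel×d = (8)·(-12) − (3)·(0) = -96
since m = R²·73 − (-96)²:  R² = (9216 + -3303) / 73 = 81
R = √81 = 9  ⇒  r_B = 9 − 1 = 8

rB=8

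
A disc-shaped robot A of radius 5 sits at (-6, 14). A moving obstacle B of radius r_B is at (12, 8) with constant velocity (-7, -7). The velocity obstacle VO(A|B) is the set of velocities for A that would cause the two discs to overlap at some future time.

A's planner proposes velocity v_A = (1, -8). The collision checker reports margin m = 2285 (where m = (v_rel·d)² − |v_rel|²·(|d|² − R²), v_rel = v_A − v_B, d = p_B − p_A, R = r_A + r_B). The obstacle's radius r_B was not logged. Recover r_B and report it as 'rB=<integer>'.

m = 2285
d = (18, -6);  v_rel = (8, -1),  |v_rel|² = 65
v_rel×d = (8)·(-6) − (-1)·(18) = -30
since m = R²·65 − (-30)²:  R² = (900 + 2285) / 65 = 49
R = √49 = 7  ⇒  r_B = 7 − 5 = 2

rB=2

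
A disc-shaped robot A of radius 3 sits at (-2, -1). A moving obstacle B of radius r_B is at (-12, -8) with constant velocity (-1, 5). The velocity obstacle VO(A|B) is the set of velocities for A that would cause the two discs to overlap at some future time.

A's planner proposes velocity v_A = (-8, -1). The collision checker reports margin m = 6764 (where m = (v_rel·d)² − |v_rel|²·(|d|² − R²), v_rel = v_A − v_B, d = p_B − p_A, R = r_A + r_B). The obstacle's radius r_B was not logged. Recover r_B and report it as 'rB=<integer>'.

m = 6764
d = (-10, -7);  v_rel = (-7, -6),  |v_rel|² = 85
v_rel×d = (-7)·(-7) − (-6)·(-10) = -11
since m = R²·85 − (-11)²:  R² = (121 + 6764) / 85 = 81
R = √81 = 9  ⇒  r_B = 9 − 3 = 6

rB=6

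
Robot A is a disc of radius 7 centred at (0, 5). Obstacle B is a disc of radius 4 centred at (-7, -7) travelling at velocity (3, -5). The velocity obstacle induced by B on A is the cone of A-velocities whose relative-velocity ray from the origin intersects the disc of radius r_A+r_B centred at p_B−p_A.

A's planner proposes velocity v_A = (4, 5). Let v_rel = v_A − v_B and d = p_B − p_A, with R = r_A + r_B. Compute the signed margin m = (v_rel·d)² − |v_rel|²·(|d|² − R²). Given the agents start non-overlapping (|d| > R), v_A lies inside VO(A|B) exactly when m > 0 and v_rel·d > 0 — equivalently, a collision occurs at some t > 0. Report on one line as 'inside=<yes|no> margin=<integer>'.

d = (-7, -12),  |d|² = 193;  R = 7+4 = 11,  c = 193−11² = 72
v_rel = (1, 10),  |v_rel|² = 101;  v_rel·d = (1)·(-7) + (10)·(-12) = -127
101·t² + 254·t + 72 = 0  ⇒  m = (-127)² − 101·72 = 8857
m = 8857 > 0,  v_rel·d = -127 < 0  ⇒  outside

inside=no margin=8857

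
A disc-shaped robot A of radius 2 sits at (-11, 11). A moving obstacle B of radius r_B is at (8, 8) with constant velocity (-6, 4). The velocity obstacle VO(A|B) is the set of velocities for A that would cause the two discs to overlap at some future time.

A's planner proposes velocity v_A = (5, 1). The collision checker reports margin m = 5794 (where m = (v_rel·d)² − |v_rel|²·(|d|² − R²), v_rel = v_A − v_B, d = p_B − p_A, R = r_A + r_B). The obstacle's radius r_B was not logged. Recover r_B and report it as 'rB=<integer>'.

m = 5794
d = (19, -3);  v_rel = (11, -3),  |v_rel|² = 130
v_rel×d = (11)·(-3) − (-3)·(19) = 24
since m = R²·130 − 24²:  R² = (576 + 5794) / 130 = 49
R = √49 = 7  ⇒  r_B = 7 − 2 = 5

rB=5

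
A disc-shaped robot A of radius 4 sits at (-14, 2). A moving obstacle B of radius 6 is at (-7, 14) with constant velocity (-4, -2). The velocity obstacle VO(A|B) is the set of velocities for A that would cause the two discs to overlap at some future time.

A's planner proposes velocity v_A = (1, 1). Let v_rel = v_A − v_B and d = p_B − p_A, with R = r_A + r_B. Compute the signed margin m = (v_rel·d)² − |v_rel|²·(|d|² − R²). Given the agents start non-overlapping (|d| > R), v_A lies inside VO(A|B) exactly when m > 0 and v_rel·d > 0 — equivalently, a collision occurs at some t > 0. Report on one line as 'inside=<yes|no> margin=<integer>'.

d = (7, 12),  |d|² = 193;  R = 4+6 = 10,  c = 193−10² = 93
v_rel = (5, 3),  |v_rel|² = 34;  v_rel·d = (5)·(7) + (3)·(12) = 71
34·t² − 142·t + 93 = 0  ⇒  m = 71² − 34·93 = 1879
m = 1879 > 0,  v_rel·d = 71 > 0  ⇒  inside

inside=yes margin=1879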